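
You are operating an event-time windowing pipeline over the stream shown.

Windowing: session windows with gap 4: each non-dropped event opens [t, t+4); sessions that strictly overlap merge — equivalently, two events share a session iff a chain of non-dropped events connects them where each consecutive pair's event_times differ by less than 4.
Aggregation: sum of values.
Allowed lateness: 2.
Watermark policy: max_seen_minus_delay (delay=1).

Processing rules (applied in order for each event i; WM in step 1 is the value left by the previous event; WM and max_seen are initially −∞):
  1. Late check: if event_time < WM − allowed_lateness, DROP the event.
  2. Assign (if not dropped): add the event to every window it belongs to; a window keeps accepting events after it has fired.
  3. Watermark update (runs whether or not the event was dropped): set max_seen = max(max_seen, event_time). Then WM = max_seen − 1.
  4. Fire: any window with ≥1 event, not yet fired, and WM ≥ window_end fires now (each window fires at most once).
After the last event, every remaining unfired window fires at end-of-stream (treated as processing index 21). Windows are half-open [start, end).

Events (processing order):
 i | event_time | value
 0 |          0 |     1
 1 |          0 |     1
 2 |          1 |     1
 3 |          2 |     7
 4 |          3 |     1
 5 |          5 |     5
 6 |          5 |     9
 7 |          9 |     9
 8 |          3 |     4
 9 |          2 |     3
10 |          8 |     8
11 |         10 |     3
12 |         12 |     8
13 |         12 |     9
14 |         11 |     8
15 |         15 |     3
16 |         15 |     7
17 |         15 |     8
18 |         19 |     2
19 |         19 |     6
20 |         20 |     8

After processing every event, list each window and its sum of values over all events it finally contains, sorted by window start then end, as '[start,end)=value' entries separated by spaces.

i=0 t=0 v=1: → [0,4); WM=-1
i=1 t=0 v=1: → [0,4); WM=-1
i=2 t=1 v=1: → [0,5); WM=0
i=3 t=2 v=7: → [0,6); WM=1
i=4 t=3 v=1: → [0,7); WM=2
i=5 t=5 v=5: → [0,9); WM=4
i=6 t=5 v=9: → [0,9); WM=4
i=7 t=9 v=9: → [9,13); WM=8
i=8 t=3 v=4: DROP (t<8-2); WM=8
i=9 t=2 v=3: DROP (t<8-2); WM=8
i=10 t=8 v=8: → [0,13); WM=8
i=11 t=10 v=3: → [0,14); WM=9
i=12 t=12 v=8: → [0,16); WM=11
i=13 t=12 v=9: → [0,16); WM=11
i=14 t=11 v=8: → [0,16); WM=11
i=15 t=15 v=3: → [0,19); WM=14
i=16 t=15 v=7: → [0,19); WM=14
i=17 t=15 v=8: → [0,19); WM=14
i=18 t=19 v=2: → [19,23); WM=18
i=19 t=19 v=6: → [19,23); WM=18
i=20 t=20 v=8: → [19,24); WM=19

[0,19)=88 [19,24)=16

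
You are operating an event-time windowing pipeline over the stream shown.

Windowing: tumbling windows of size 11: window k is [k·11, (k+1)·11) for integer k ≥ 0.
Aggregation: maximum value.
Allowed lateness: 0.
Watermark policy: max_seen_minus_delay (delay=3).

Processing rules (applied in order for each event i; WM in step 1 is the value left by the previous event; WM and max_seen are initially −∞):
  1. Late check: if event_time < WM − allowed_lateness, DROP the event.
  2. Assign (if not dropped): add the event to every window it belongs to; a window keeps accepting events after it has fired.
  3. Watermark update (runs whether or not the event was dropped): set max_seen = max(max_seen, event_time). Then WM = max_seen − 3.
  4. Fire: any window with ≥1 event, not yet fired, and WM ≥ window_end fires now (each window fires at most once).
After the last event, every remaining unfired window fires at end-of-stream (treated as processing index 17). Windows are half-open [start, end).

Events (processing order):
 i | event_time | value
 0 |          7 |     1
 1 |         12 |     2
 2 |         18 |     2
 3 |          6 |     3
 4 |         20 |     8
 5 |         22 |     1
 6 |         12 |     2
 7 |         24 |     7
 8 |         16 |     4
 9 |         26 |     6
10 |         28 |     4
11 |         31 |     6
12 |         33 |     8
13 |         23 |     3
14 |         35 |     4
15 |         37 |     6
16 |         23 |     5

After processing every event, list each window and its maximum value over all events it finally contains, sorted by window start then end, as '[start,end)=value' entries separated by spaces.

[0,11)=1 [11,22)=8 [22,33)=7 [33,44)=8

i=0 t=7 v=1: → [0,11); WM=4
i=1 t=12 v=2: → [11,22); WM=9
i=2 t=18 v=2: → [11,22); WM=15; [0,11) fires=1
i=3 t=6 v=3: DROP (t<15-0); WM=15
i=4 t=20 v=8: → [11,22); WM=17
i=5 t=22 v=1: → [22,33); WM=19
i=6 t=12 v=2: DROP (t<19-0); WM=19
i=7 t=24 v=7: → [22,33); WM=21
i=8 t=16 v=4: DROP (t<21-0); WM=21
i=9 t=26 v=6: → [22,33); WM=23; [11,22) fires=8
i=10 t=28 v=4: → [22,33); WM=25
i=11 t=31 v=6: → [22,33); WM=28
i=12 t=33 v=8: → [33,44); WM=30
i=13 t=23 v=3: DROP (t<30-0); WM=30
i=14 t=35 v=4: → [33,44); WM=32
i=15 t=37 v=6: → [33,44); WM=34; [22,33) fires=7
i=16 t=23 v=5: DROP (t<34-0); WM=34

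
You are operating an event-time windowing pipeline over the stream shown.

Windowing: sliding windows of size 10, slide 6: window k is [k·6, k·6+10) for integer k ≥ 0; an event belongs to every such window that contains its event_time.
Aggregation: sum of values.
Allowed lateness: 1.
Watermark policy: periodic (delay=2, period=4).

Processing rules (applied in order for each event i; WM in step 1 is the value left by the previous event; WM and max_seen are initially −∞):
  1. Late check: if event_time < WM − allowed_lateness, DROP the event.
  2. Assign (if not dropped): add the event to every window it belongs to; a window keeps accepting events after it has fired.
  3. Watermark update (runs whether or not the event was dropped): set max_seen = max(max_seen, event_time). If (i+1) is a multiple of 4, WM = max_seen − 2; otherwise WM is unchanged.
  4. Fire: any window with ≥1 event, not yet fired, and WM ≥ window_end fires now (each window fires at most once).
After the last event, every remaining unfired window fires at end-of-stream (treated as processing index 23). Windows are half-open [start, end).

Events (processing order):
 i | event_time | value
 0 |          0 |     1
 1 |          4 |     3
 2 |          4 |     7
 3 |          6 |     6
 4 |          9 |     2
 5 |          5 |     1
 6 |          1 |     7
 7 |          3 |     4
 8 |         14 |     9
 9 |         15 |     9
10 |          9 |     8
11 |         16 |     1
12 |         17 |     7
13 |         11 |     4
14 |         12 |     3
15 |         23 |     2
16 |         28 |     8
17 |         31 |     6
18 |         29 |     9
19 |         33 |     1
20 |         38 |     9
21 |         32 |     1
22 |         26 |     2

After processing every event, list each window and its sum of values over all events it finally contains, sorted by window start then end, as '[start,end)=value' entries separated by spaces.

i=0 t=0 v=1: → [0,10); WM=−∞
i=1 t=4 v=3: → [0,10); WM=−∞
i=2 t=4 v=7: → [0,10); WM=−∞
i=3 t=6 v=6: → [6,16),[0,10); WM=4
i=4 t=9 v=2: → [6,16),[0,10); WM=4
i=5 t=5 v=1: → [0,10); WM=4
i=6 t=1 v=7: DROP (t<4-1); WM=4
i=7 t=3 v=4: → [0,10); WM=7
i=8 t=14 v=9: → [12,22),[6,16); WM=7
i=9 t=15 v=9: → [12,22),[6,16); WM=7
i=10 t=9 v=8: → [6,16),[0,10); WM=7
i=11 t=16 v=1: → [12,22); WM=14; [0,10) fires=32
i=12 t=17 v=7: → [12,22); WM=14
i=13 t=11 v=4: DROP (t<14-1); WM=14
i=14 t=12 v=3: DROP (t<14-1); WM=14
i=15 t=23 v=2: → [18,28); WM=21; [6,16) fires=34
i=16 t=28 v=8: → [24,34); WM=21
i=17 t=31 v=6: → [30,40),[24,34); WM=21
i=18 t=29 v=9: → [24,34); WM=21
i=19 t=33 v=1: → [30,40),[24,34); WM=31; [12,22) fires=26 [18,28) fires=2
i=20 t=38 v=9: → [36,46),[30,40); WM=31
i=21 t=32 v=1: → [30,40),[24,34); WM=31
i=22 t=26 v=2: DROP (t<31-1); WM=31

[0,10)=32 [6,16)=34 [12,22)=26 [18,28)=2 [24,34)=25 [30,40)=17 [36,46)=9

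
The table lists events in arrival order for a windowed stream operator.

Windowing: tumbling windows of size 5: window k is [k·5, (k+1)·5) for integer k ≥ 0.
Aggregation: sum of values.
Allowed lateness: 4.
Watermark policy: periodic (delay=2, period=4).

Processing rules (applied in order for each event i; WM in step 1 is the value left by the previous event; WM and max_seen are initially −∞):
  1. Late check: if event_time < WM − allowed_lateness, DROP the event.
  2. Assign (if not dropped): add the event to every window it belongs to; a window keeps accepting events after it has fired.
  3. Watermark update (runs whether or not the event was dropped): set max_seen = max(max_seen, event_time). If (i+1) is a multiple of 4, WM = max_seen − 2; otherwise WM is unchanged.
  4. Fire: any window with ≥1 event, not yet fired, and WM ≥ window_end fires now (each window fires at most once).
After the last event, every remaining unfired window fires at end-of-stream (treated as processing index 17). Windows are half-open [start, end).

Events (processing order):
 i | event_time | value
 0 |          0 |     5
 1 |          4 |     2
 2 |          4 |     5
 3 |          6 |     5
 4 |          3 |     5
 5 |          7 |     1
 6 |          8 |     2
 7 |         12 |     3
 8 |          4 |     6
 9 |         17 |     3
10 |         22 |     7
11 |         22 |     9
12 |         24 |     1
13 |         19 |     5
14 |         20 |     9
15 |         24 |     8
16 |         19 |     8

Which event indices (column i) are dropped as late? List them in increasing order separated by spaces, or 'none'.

8

i=0 t=0 v=5: → [0,5); WM=−∞
i=1 t=4 v=2: → [0,5); WM=−∞
i=2 t=4 v=5: → [0,5); WM=−∞
i=3 t=6 v=5: → [5,10); WM=4
i=4 t=3 v=5: → [0,5); WM=4
i=5 t=7 v=1: → [5,10); WM=4
i=6 t=8 v=2: → [5,10); WM=4
i=7 t=12 v=3: → [10,15); WM=10; [0,5) fires=17 [5,10) fires=8
i=8 t=4 v=6: DROP (t<10-4); WM=10
i=9 t=17 v=3: → [15,20); WM=10
i=10 t=22 v=7: → [20,25); WM=10
i=11 t=22 v=9: → [20,25); WM=20; [10,15) fires=3 [15,20) fires=3
i=12 t=24 v=1: → [20,25); WM=20
i=13 t=19 v=5: → [15,20); WM=20
i=14 t=20 v=9: → [20,25); WM=20
i=15 t=24 v=8: → [20,25); WM=22
i=16 t=19 v=8: → [15,20); WM=22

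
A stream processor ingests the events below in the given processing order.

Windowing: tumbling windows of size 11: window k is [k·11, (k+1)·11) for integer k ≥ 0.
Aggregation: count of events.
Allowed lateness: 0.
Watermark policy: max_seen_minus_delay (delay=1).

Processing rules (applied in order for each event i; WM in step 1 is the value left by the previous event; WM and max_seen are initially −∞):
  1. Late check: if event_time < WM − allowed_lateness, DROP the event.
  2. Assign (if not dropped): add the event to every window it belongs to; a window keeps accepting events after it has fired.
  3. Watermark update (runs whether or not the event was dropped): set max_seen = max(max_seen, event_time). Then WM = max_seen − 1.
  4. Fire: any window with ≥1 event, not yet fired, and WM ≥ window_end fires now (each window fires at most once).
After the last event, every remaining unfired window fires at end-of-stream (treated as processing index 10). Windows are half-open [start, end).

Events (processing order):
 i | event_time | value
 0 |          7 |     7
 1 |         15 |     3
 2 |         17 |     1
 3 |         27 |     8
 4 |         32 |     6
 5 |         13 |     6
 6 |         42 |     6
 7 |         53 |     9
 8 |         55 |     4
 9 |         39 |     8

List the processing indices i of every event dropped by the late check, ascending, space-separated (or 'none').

i=0 t=7 v=7: → [0,11); WM=6
i=1 t=15 v=3: → [11,22); WM=14; [0,11) fires=1
i=2 t=17 v=1: → [11,22); WM=16
i=3 t=27 v=8: → [22,33); WM=26; [11,22) fires=2
i=4 t=32 v=6: → [22,33); WM=31
i=5 t=13 v=6: DROP (t<31-0); WM=31
i=6 t=42 v=6: → [33,44); WM=41; [22,33) fires=2
i=7 t=53 v=9: → [44,55); WM=52; [33,44) fires=1
i=8 t=55 v=4: → [55,66); WM=54
i=9 t=39 v=8: DROP (t<54-0); WM=54

5 9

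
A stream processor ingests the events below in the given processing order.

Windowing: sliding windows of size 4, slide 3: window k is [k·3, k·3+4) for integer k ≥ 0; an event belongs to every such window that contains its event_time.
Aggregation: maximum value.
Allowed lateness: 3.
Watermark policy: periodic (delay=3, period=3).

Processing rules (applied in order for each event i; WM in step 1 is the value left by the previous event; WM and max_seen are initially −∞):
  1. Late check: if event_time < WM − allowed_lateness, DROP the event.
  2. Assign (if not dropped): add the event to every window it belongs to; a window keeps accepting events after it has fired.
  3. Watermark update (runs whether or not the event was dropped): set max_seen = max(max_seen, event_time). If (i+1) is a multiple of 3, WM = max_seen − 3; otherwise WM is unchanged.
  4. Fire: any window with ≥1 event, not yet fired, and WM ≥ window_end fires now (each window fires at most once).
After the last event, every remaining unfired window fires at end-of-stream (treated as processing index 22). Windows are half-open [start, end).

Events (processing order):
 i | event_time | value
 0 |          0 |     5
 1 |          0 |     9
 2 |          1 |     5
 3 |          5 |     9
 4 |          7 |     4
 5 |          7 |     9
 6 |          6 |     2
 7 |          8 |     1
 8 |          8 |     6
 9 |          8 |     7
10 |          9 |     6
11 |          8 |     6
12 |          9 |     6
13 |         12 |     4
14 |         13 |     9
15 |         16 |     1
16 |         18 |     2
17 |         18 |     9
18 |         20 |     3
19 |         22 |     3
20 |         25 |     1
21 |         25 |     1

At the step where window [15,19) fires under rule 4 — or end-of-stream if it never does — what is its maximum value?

i=0 t=0 v=5: → [0,4); WM=−∞
i=1 t=0 v=9: → [0,4); WM=−∞
i=2 t=1 v=5: → [0,4); WM=-2
i=3 t=5 v=9: → [3,7); WM=-2
i=4 t=7 v=4: → [6,10); WM=-2
i=5 t=7 v=9: → [6,10); WM=4; [0,4) fires=9
i=6 t=6 v=2: → [6,10),[3,7); WM=4
i=7 t=8 v=1: → [6,10); WM=4
i=8 t=8 v=6: → [6,10); WM=5
i=9 t=8 v=7: → [6,10); WM=5
i=10 t=9 v=6: → [9,13),[6,10); WM=5
i=11 t=8 v=6: → [6,10); WM=6
i=12 t=9 v=6: → [9,13),[6,10); WM=6
i=13 t=12 v=4: → [12,16),[9,13); WM=6
i=14 t=13 v=9: → [12,16); WM=10; [3,7) fires=9 [6,10) fires=9
i=15 t=16 v=1: → [15,19); WM=10
i=16 t=18 v=2: → [18,22),[15,19); WM=10
i=17 t=18 v=9: → [18,22),[15,19); WM=15; [9,13) fires=6
i=18 t=20 v=3: → [18,22); WM=15
i=19 t=22 v=3: → [21,25); WM=15
i=20 t=25 v=1: → [24,28); WM=22; [12,16) fires=9 [15,19) fires=9 [18,22) fires=9
i=21 t=25 v=1: → [24,28); WM=22

9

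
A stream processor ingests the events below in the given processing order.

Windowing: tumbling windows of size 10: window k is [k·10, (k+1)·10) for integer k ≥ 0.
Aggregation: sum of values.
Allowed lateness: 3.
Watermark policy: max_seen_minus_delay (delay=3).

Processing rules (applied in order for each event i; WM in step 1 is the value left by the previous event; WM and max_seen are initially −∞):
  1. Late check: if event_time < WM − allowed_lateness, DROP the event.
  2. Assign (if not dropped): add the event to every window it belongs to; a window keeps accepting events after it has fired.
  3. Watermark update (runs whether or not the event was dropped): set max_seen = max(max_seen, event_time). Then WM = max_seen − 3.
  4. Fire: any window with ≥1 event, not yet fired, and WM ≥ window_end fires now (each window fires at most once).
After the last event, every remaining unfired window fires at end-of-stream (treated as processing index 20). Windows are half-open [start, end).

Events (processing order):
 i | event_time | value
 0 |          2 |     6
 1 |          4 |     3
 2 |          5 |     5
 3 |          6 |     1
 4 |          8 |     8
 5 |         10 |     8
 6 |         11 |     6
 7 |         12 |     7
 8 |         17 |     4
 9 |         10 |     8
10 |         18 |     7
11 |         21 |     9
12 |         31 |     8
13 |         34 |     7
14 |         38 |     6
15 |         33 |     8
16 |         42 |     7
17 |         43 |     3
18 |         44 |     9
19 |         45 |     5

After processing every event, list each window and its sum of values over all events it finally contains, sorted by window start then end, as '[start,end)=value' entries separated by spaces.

[0,10)=23 [10,20)=32 [20,30)=9 [30,40)=29 [40,50)=24

i=0 t=2 v=6: → [0,10); WM=-1
i=1 t=4 v=3: → [0,10); WM=1
i=2 t=5 v=5: → [0,10); WM=2
i=3 t=6 v=1: → [0,10); WM=3
i=4 t=8 v=8: → [0,10); WM=5
i=5 t=10 v=8: → [10,20); WM=7
i=6 t=11 v=6: → [10,20); WM=8
i=7 t=12 v=7: → [10,20); WM=9
i=8 t=17 v=4: → [10,20); WM=14; [0,10) fires=23
i=9 t=10 v=8: DROP (t<14-3); WM=14
i=10 t=18 v=7: → [10,20); WM=15
i=11 t=21 v=9: → [20,30); WM=18
i=12 t=31 v=8: → [30,40); WM=28; [10,20) fires=32
i=13 t=34 v=7: → [30,40); WM=31; [20,30) fires=9
i=14 t=38 v=6: → [30,40); WM=35
i=15 t=33 v=8: → [30,40); WM=35
i=16 t=42 v=7: → [40,50); WM=39
i=17 t=43 v=3: → [40,50); WM=40; [30,40) fires=29
i=18 t=44 v=9: → [40,50); WM=41
i=19 t=45 v=5: → [40,50); WM=42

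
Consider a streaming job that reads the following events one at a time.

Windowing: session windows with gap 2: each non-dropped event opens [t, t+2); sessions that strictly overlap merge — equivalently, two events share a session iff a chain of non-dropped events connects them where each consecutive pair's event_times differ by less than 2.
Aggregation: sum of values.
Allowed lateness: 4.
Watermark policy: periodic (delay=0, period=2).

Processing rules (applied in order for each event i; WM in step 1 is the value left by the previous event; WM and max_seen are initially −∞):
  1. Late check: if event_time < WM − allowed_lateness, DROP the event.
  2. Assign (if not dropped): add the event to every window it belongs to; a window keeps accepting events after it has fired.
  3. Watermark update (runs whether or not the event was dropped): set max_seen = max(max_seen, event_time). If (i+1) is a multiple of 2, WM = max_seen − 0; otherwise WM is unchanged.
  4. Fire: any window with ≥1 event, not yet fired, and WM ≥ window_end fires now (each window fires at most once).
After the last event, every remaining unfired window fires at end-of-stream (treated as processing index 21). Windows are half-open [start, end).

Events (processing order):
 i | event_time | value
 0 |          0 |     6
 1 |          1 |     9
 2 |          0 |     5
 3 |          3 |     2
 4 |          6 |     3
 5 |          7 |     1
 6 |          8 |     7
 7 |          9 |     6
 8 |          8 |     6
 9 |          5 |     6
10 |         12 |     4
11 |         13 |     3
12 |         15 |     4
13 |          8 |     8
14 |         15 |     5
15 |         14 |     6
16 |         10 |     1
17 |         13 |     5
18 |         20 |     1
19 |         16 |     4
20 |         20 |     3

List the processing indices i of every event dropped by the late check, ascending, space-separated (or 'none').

13 16

i=0 t=0 v=6: → [0,2); WM=−∞
i=1 t=1 v=9: → [0,3); WM=1
i=2 t=0 v=5: → [0,3); WM=1
i=3 t=3 v=2: → [3,5); WM=3
i=4 t=6 v=3: → [6,8); WM=3
i=5 t=7 v=1: → [6,9); WM=7
i=6 t=8 v=7: → [6,10); WM=7
i=7 t=9 v=6: → [6,11); WM=9
i=8 t=8 v=6: → [6,11); WM=9
i=9 t=5 v=6: → [5,11); WM=9
i=10 t=12 v=4: → [12,14); WM=9
i=11 t=13 v=3: → [12,15); WM=13
i=12 t=15 v=4: → [15,17); WM=13
i=13 t=8 v=8: DROP (t<13-4); WM=15
i=14 t=15 v=5: → [15,17); WM=15
i=15 t=14 v=6: → [12,17); WM=15
i=16 t=10 v=1: DROP (t<15-4); WM=15
i=17 t=13 v=5: → [12,17); WM=15
i=18 t=20 v=1: → [20,22); WM=15
i=19 t=16 v=4: → [12,18); WM=20
i=20 t=20 v=3: → [20,22); WM=20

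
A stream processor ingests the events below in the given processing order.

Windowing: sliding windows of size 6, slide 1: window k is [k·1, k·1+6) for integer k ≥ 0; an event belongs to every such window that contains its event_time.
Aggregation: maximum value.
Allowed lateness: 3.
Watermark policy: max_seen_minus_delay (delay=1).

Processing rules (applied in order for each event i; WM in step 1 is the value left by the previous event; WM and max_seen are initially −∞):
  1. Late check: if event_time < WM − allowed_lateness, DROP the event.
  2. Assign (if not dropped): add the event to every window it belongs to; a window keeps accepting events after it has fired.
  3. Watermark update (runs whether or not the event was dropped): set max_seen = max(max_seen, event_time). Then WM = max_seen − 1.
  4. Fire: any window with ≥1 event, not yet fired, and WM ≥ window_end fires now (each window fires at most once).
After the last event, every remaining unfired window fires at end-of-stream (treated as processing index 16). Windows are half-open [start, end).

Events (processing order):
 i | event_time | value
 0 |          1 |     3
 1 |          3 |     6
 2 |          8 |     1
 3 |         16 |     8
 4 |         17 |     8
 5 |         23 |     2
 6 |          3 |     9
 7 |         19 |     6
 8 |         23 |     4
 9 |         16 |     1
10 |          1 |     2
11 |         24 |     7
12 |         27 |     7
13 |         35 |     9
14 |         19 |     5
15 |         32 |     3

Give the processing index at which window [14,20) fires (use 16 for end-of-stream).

i=0 t=1 v=3: → [1,7),[0,6); WM=0
i=1 t=3 v=6: → [3,9),[2,8),[1,7),[0,6); WM=2
i=2 t=8 v=1: → [8,14),[7,13),[6,12),[5,11),[4,10),[3,9); WM=7; [0,6) fires=6 [1,7) fires=6
i=3 t=16 v=8: → [16,22),[15,21),[14,20),[13,19),[12,18),[11,17); WM=15; [2,8) fires=6 [3,9) fires=6 [4,10) fires=1 [5,11) fires=1 [6,12) fires=1 [7,13) fires=1 [8,14) fires=1
i=4 t=17 v=8: → [17,23),[16,22),[15,21),[14,20),[13,19),[12,18); WM=16
i=5 t=23 v=2: → [23,29),[22,28),[21,27),[20,26),[19,25),[18,24); WM=22; [11,17) fires=8 [12,18) fires=8 [13,19) fires=8 [14,20) fires=8 [15,21) fires=8 [16,22) fires=8
i=6 t=3 v=9: DROP (t<22-3); WM=22
i=7 t=19 v=6: → [19,25),[18,24),[17,23),[16,22),[15,21),[14,20); WM=22
i=8 t=23 v=4: → [23,29),[22,28),[21,27),[20,26),[19,25),[18,24); WM=22
i=9 t=16 v=1: DROP (t<22-3); WM=22
i=10 t=1 v=2: DROP (t<22-3); WM=22
i=11 t=24 v=7: → [24,30),[23,29),[22,28),[21,27),[20,26),[19,25); WM=23; [17,23) fires=8
i=12 t=27 v=7: → [27,33),[26,32),[25,31),[24,30),[23,29),[22,28); WM=26; [18,24) fires=6 [19,25) fires=7 [20,26) fires=7
i=13 t=35 v=9: → [35,41),[34,40),[33,39),[32,38),[31,37),[30,36); WM=34; [21,27) fires=7 [22,28) fires=7 [23,29) fires=7 [24,30) fires=7 [25,31) fires=7 [26,32) fires=7 [27,33) fires=7
i=14 t=19 v=5: DROP (t<34-3); WM=34
i=15 t=32 v=3: → [32,38),[31,37),[30,36),[29,35),[28,34),[27,33); WM=34; [28,34) fires=3

5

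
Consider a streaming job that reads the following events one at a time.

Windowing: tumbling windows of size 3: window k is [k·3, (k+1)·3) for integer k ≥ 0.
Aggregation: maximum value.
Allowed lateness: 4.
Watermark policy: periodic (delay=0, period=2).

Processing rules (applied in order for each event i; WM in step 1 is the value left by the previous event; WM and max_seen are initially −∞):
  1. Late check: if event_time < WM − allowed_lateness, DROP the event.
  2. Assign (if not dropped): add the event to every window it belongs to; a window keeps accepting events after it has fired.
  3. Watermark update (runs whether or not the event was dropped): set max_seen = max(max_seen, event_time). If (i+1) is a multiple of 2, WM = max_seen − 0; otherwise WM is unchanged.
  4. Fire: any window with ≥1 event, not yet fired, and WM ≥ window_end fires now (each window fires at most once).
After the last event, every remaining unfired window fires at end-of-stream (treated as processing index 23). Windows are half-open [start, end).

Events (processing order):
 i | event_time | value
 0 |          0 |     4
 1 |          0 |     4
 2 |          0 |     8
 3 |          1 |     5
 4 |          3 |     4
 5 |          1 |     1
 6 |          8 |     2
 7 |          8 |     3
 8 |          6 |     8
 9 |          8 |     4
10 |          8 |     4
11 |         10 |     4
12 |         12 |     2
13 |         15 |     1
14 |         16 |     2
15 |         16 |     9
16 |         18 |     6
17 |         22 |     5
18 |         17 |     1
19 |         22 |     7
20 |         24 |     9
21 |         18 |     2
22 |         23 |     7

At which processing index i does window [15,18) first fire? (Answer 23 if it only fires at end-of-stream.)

17

i=0 t=0 v=4: → [0,3); WM=−∞
i=1 t=0 v=4: → [0,3); WM=0
i=2 t=0 v=8: → [0,3); WM=0
i=3 t=1 v=5: → [0,3); WM=1
i=4 t=3 v=4: → [3,6); WM=1
i=5 t=1 v=1: → [0,3); WM=3; [0,3) fires=8
i=6 t=8 v=2: → [6,9); WM=3
i=7 t=8 v=3: → [6,9); WM=8; [3,6) fires=4
i=8 t=6 v=8: → [6,9); WM=8
i=9 t=8 v=4: → [6,9); WM=8
i=10 t=8 v=4: → [6,9); WM=8
i=11 t=10 v=4: → [9,12); WM=10; [6,9) fires=8
i=12 t=12 v=2: → [12,15); WM=10
i=13 t=15 v=1: → [15,18); WM=15; [9,12) fires=4 [12,15) fires=2
i=14 t=16 v=2: → [15,18); WM=15
i=15 t=16 v=9: → [15,18); WM=16
i=16 t=18 v=6: → [18,21); WM=16
i=17 t=22 v=5: → [21,24); WM=22; [15,18) fires=9 [18,21) fires=6
i=18 t=17 v=1: DROP (t<22-4); WM=22
i=19 t=22 v=7: → [21,24); WM=22
i=20 t=24 v=9: → [24,27); WM=22
i=21 t=18 v=2: → [18,21); WM=24; [21,24) fires=7
i=22 t=23 v=7: → [21,24); WM=24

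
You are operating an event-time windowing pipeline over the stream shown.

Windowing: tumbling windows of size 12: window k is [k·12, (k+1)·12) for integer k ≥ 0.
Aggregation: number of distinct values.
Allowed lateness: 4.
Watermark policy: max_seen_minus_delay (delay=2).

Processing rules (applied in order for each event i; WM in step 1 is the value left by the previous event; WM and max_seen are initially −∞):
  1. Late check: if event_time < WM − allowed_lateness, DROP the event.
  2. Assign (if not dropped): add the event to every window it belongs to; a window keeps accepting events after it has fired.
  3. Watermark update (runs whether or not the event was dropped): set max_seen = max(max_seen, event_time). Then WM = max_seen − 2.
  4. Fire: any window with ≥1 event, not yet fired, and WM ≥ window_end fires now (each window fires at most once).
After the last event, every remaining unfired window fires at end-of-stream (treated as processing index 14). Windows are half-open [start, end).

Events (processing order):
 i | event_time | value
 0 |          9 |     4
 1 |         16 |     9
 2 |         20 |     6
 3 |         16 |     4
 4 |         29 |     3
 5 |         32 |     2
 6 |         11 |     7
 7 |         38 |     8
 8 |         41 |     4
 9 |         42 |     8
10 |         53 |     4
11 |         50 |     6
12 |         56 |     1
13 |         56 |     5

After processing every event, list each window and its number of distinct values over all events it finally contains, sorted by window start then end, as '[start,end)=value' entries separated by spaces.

[0,12)=1 [12,24)=3 [24,36)=2 [36,48)=2 [48,60)=4

i=0 t=9 v=4: → [0,12); WM=7
i=1 t=16 v=9: → [12,24); WM=14; [0,12) fires=1
i=2 t=20 v=6: → [12,24); WM=18
i=3 t=16 v=4: → [12,24); WM=18
i=4 t=29 v=3: → [24,36); WM=27; [12,24) fires=3
i=5 t=32 v=2: → [24,36); WM=30
i=6 t=11 v=7: DROP (t<30-4); WM=30
i=7 t=38 v=8: → [36,48); WM=36; [24,36) fires=2
i=8 t=41 v=4: → [36,48); WM=39
i=9 t=42 v=8: → [36,48); WM=40
i=10 t=53 v=4: → [48,60); WM=51; [36,48) fires=2
i=11 t=50 v=6: → [48,60); WM=51
i=12 t=56 v=1: → [48,60); WM=54
i=13 t=56 v=5: → [48,60); WM=54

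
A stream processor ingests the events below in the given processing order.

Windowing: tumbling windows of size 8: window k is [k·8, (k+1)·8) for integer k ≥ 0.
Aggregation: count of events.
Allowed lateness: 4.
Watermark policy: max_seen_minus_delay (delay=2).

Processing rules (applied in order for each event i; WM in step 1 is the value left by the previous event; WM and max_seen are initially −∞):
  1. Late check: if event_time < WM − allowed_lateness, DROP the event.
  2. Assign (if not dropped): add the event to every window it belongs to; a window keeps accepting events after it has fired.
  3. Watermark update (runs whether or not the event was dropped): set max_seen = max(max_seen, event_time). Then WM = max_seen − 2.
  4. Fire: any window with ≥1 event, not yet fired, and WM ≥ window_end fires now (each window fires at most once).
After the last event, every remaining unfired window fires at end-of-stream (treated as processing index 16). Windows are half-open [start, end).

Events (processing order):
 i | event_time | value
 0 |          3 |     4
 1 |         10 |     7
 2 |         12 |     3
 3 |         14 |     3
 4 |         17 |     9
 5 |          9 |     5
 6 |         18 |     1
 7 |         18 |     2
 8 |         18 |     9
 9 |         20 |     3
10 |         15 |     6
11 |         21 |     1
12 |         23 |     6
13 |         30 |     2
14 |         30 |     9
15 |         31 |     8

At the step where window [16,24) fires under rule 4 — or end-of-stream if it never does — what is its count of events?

i=0 t=3 v=4: → [0,8); WM=1
i=1 t=10 v=7: → [8,16); WM=8; [0,8) fires=1
i=2 t=12 v=3: → [8,16); WM=10
i=3 t=14 v=3: → [8,16); WM=12
i=4 t=17 v=9: → [16,24); WM=15
i=5 t=9 v=5: DROP (t<15-4); WM=15
i=6 t=18 v=1: → [16,24); WM=16; [8,16) fires=3
i=7 t=18 v=2: → [16,24); WM=16
i=8 t=18 v=9: → [16,24); WM=16
i=9 t=20 v=3: → [16,24); WM=18
i=10 t=15 v=6: → [8,16); WM=18
i=11 t=21 v=1: → [16,24); WM=19
i=12 t=23 v=6: → [16,24); WM=21
i=13 t=30 v=2: → [24,32); WM=28; [16,24) fires=7
i=14 t=30 v=9: → [24,32); WM=28
i=15 t=31 v=8: → [24,32); WM=29

7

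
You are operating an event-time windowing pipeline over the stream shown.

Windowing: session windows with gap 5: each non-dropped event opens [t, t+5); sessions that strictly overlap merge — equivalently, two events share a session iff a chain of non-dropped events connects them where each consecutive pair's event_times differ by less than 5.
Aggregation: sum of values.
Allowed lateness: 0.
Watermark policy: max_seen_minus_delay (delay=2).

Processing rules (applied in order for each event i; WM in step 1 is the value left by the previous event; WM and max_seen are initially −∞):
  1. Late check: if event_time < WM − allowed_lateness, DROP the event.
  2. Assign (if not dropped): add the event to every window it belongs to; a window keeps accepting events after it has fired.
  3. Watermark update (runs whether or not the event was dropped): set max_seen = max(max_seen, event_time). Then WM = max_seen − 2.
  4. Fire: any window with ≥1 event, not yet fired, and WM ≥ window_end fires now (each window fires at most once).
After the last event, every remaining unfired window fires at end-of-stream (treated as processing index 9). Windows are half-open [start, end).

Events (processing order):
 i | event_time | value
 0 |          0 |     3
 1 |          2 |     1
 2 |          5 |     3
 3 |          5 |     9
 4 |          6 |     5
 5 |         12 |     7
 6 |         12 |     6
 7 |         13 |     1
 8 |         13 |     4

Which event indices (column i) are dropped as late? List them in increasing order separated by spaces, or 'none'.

none

i=0 t=0 v=3: → [0,5); WM=-2
i=1 t=2 v=1: → [0,7); WM=0
i=2 t=5 v=3: → [0,10); WM=3
i=3 t=5 v=9: → [0,10); WM=3
i=4 t=6 v=5: → [0,11); WM=4
i=5 t=12 v=7: → [12,17); WM=10
i=6 t=12 v=6: → [12,17); WM=10
i=7 t=13 v=1: → [12,18); WM=11
i=8 t=13 v=4: → [12,18); WM=11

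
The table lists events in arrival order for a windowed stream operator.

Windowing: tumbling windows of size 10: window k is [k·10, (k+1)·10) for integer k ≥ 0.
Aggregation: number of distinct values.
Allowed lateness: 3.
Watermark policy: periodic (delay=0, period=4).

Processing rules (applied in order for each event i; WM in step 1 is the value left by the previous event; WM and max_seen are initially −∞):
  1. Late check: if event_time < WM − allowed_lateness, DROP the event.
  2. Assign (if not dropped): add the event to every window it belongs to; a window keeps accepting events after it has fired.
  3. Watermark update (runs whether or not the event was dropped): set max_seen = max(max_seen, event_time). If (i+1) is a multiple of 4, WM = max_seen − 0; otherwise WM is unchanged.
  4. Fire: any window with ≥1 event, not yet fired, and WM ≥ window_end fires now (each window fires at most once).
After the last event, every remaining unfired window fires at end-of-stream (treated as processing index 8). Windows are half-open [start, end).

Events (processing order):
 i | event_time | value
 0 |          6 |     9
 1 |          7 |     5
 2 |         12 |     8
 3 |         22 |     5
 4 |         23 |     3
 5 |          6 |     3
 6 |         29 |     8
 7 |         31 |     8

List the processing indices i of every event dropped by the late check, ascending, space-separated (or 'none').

i=0 t=6 v=9: → [0,10); WM=−∞
i=1 t=7 v=5: → [0,10); WM=−∞
i=2 t=12 v=8: → [10,20); WM=−∞
i=3 t=22 v=5: → [20,30); WM=22; [0,10) fires=2 [10,20) fires=1
i=4 t=23 v=3: → [20,30); WM=22
i=5 t=6 v=3: DROP (t<22-3); WM=22
i=6 t=29 v=8: → [20,30); WM=22
i=7 t=31 v=8: → [30,40); WM=31; [20,30) fires=3

5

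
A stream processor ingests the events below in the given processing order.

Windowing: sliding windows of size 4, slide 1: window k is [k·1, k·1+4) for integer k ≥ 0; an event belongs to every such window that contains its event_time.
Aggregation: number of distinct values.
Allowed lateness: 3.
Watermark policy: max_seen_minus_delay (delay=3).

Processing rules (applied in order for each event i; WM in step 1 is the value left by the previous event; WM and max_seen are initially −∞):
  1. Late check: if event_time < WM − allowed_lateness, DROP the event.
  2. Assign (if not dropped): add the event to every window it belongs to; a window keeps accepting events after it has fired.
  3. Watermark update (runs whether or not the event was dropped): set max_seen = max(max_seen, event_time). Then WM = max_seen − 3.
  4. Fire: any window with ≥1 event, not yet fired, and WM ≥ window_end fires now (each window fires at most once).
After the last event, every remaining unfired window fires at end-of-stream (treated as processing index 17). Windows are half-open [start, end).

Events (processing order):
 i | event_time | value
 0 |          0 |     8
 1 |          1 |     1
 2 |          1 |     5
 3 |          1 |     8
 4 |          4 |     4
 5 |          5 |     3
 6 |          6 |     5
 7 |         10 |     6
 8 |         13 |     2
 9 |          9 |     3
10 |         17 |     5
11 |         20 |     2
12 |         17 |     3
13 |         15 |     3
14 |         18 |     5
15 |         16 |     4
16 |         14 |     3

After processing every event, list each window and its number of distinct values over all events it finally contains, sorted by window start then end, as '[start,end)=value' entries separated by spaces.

[0,4)=3 [1,5)=4 [2,6)=2 [3,7)=3 [4,8)=3 [5,9)=2 [6,10)=2 [7,11)=2 [8,12)=2 [9,13)=2 [10,14)=2 [11,15)=2 [12,16)=2 [13,17)=3 [14,18)=3 [15,19)=3 [16,20)=3 [17,21)=3 [18,22)=2 [19,23)=1 [20,24)=1

i=0 t=0 v=8: → [0,4); WM=-3
i=1 t=1 v=1: → [1,5),[0,4); WM=-2
i=2 t=1 v=5: → [1,5),[0,4); WM=-2
i=3 t=1 v=8: → [1,5),[0,4); WM=-2
i=4 t=4 v=4: → [4,8),[3,7),[2,6),[1,5); WM=1
i=5 t=5 v=3: → [5,9),[4,8),[3,7),[2,6); WM=2
i=6 t=6 v=5: → [6,10),[5,9),[4,8),[3,7); WM=3
i=7 t=10 v=6: → [10,14),[9,13),[8,12),[7,11); WM=7; [0,4) fires=3 [1,5) fires=4 [2,6) fires=2 [3,7) fires=3
i=8 t=13 v=2: → [13,17),[12,16),[11,15),[10,14); WM=10; [4,8) fires=3 [5,9) fires=2 [6,10) fires=1
i=9 t=9 v=3: → [9,13),[8,12),[7,11),[6,10); WM=10
i=10 t=17 v=5: → [17,21),[16,20),[15,19),[14,18); WM=14; [7,11) fires=2 [8,12) fires=2 [9,13) fires=2 [10,14) fires=2
i=11 t=20 v=2: → [20,24),[19,23),[18,22),[17,21); WM=17; [11,15) fires=1 [12,16) fires=1 [13,17) fires=1
i=12 t=17 v=3: → [17,21),[16,20),[15,19),[14,18); WM=17
i=13 t=15 v=3: → [15,19),[14,18),[13,17),[12,16); WM=17
i=14 t=18 v=5: → [18,22),[17,21),[16,20),[15,19); WM=17
i=15 t=16 v=4: → [16,20),[15,19),[14,18),[13,17); WM=17
i=16 t=14 v=3: → [14,18),[13,17),[12,16),[11,15); WM=17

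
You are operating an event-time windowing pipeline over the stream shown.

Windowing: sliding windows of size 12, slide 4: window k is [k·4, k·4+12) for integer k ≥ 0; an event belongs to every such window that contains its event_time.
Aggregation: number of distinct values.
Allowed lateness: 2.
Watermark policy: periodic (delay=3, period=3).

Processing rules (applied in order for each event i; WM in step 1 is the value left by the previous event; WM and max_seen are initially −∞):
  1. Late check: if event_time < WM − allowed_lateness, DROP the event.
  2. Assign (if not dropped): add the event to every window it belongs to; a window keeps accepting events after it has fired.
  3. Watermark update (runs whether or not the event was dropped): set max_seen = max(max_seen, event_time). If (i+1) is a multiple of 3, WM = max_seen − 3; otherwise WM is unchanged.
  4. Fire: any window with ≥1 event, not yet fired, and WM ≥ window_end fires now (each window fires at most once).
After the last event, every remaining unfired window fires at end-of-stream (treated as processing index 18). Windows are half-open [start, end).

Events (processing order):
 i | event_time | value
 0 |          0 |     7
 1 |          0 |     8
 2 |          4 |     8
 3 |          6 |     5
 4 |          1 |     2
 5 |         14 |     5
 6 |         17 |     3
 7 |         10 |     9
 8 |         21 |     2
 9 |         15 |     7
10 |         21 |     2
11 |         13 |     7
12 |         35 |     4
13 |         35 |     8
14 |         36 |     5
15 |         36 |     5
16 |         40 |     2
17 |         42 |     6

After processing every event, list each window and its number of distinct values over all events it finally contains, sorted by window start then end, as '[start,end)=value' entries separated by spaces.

[0,12)=5 [4,16)=3 [8,20)=3 [12,24)=3 [16,28)=2 [20,32)=1 [24,36)=2 [28,40)=3 [32,44)=5 [36,48)=3 [40,52)=2

i=0 t=0 v=7: → [0,12); WM=−∞
i=1 t=0 v=8: → [0,12); WM=−∞
i=2 t=4 v=8: → [4,16),[0,12); WM=1
i=3 t=6 v=5: → [4,16),[0,12); WM=1
i=4 t=1 v=2: → [0,12); WM=1
i=5 t=14 v=5: → [12,24),[8,20),[4,16); WM=11
i=6 t=17 v=3: → [16,28),[12,24),[8,20); WM=11
i=7 t=10 v=9: → [8,20),[4,16),[0,12); WM=11
i=8 t=21 v=2: → [20,32),[16,28),[12,24); WM=18; [0,12) fires=5 [4,16) fires=3
i=9 t=15 v=7: DROP (t<18-2); WM=18
i=10 t=21 v=2: → [20,32),[16,28),[12,24); WM=18
i=11 t=13 v=7: DROP (t<18-2); WM=18
i=12 t=35 v=4: → [32,44),[28,40),[24,36); WM=18
i=13 t=35 v=8: → [32,44),[28,40),[24,36); WM=18
i=14 t=36 v=5: → [36,48),[32,44),[28,40); WM=33; [8,20) fires=3 [12,24) fires=3 [16,28) fires=2 [20,32) fires=1
i=15 t=36 v=5: → [36,48),[32,44),[28,40); WM=33
i=16 t=40 v=2: → [40,52),[36,48),[32,44); WM=33
i=17 t=42 v=6: → [40,52),[36,48),[32,44); WM=39; [24,36) fires=2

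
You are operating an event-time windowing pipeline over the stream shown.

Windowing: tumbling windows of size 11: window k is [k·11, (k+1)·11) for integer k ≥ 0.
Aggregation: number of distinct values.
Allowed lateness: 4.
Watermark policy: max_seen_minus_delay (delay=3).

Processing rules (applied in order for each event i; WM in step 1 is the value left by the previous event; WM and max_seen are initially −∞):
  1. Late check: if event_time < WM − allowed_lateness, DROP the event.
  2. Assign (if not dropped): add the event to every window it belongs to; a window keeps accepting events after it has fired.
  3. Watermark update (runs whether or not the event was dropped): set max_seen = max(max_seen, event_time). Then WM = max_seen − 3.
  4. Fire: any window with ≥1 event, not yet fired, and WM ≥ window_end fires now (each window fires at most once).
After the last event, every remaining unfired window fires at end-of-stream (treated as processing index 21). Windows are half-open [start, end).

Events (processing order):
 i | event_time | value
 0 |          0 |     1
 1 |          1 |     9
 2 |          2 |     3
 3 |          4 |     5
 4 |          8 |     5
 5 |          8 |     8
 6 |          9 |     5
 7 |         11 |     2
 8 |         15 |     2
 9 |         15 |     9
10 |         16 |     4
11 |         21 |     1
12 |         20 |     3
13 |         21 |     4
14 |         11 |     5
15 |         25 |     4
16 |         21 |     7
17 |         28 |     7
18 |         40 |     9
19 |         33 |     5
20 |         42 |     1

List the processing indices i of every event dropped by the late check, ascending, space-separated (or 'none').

14

i=0 t=0 v=1: → [0,11); WM=-3
i=1 t=1 v=9: → [0,11); WM=-2
i=2 t=2 v=3: → [0,11); WM=-1
i=3 t=4 v=5: → [0,11); WM=1
i=4 t=8 v=5: → [0,11); WM=5
i=5 t=8 v=8: → [0,11); WM=5
i=6 t=9 v=5: → [0,11); WM=6
i=7 t=11 v=2: → [11,22); WM=8
i=8 t=15 v=2: → [11,22); WM=12; [0,11) fires=5
i=9 t=15 v=9: → [11,22); WM=12
i=10 t=16 v=4: → [11,22); WM=13
i=11 t=21 v=1: → [11,22); WM=18
i=12 t=20 v=3: → [11,22); WM=18
i=13 t=21 v=4: → [11,22); WM=18
i=14 t=11 v=5: DROP (t<18-4); WM=18
i=15 t=25 v=4: → [22,33); WM=22; [11,22) fires=5
i=16 t=21 v=7: → [11,22); WM=22
i=17 t=28 v=7: → [22,33); WM=25
i=18 t=40 v=9: → [33,44); WM=37; [22,33) fires=2
i=19 t=33 v=5: → [33,44); WM=37
i=20 t=42 v=1: → [33,44); WM=39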